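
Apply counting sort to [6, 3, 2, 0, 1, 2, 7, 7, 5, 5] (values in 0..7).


Count array: [1, 1, 2, 1, 0, 2, 1, 2]
Reconstruct: [0, 1, 2, 2, 3, 5, 5, 6, 7, 7]


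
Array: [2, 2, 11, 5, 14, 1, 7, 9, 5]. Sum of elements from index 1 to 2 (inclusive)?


Prefix sums: [0, 2, 4, 15, 20, 34, 35, 42, 51, 56]
Sum[1..2] = prefix[3] - prefix[1] = 15 - 2 = 13


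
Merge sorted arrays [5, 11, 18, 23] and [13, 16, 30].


Compare heads, take smaller each step.
Merged: [5, 11, 13, 16, 18, 23, 30]


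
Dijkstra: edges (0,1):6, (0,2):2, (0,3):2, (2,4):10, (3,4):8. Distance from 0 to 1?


Dijkstra from 0:
Distances: {0: 0, 1: 6, 2: 2, 3: 2, 4: 10}
Shortest distance to 1 = 6, path = [0, 1]


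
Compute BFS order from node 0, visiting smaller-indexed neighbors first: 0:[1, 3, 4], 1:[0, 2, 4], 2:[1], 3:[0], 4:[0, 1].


BFS queue: start with [0]
Visit order: [0, 1, 3, 4, 2]


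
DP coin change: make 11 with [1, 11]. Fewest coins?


dp[0]=0; dp[i]=1+min(dp[i-c] for c in coins)
...dp[6]=6, dp[7]=7, dp[8]=8, dp[9]=9, dp[10]=10, dp[11]=1
Minimum coins for 11 = 1


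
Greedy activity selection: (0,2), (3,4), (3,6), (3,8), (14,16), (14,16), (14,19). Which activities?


Greedy: pick earliest-ending, then skip overlaps.
Selected (3 activities): [(0, 2), (3, 4), (14, 16)]


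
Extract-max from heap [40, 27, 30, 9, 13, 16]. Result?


Max = 40
Replace root with last, heapify down
Resulting heap: [30, 27, 16, 9, 13]


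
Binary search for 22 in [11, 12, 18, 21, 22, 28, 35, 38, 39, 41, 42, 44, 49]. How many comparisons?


Search for 22:
[0,12] mid=6 arr[6]=35
[0,5] mid=2 arr[2]=18
[3,5] mid=4 arr[4]=22
Total: 3 comparisons


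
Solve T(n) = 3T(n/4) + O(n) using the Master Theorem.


a=3, b=4, c=1. log_4(3)=0.792 < c=1. Case 3: O(n^c) = O(n)
Complexity: O(n)


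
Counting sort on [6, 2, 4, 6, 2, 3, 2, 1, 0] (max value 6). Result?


Count array: [1, 1, 3, 1, 1, 0, 2]
Reconstruct: [0, 1, 2, 2, 2, 3, 4, 6, 6]


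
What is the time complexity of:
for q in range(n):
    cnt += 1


Per nesting level: O(n) = O(n)
Complexity: O(n)


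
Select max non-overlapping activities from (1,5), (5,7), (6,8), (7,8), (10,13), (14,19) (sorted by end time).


Greedy: pick earliest-ending, then skip overlaps.
Selected (5 activities): [(1, 5), (5, 7), (7, 8), (10, 13), (14, 19)]


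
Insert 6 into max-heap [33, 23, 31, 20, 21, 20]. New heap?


Append 6: [33, 23, 31, 20, 21, 20, 6]
Bubble up: no swaps needed
Result: [33, 23, 31, 20, 21, 20, 6]


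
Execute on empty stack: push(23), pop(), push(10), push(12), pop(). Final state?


push(23) -> [23]
pop() returns 23 -> []
push(10) -> [10]
push(12) -> [10, 12]
pop() returns 12 -> [10]
Final stack (bottom to top): [10]


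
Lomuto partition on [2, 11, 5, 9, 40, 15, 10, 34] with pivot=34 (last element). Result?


Elements <= 34 go left of pivot.
Result: [2, 11, 5, 9, 15, 10, 34, 40], pivot at index 6


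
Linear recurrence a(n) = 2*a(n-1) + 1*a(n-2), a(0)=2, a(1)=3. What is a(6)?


Build bottom-up:
...a(4)=46, a(5)=111, a(6)=2*111+1*46=268


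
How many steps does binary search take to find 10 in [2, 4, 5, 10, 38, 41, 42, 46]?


Search for 10:
[0,7] mid=3 arr[3]=10
Total: 1 comparisons


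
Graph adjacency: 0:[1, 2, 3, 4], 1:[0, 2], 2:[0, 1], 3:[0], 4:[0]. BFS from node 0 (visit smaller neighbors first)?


BFS queue: start with [0]
Visit order: [0, 1, 2, 3, 4]


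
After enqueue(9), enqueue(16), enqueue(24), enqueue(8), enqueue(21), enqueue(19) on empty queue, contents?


enqueue(9) -> [9]
enqueue(16) -> [9, 16]
enqueue(24) -> [9, 16, 24]
enqueue(8) -> [9, 16, 24, 8]
enqueue(21) -> [9, 16, 24, 8, 21]
enqueue(19) -> [9, 16, 24, 8, 21, 19]
Final queue (front to back): [9, 16, 24, 8, 21, 19]


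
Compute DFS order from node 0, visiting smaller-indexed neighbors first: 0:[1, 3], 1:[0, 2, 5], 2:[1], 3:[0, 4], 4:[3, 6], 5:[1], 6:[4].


DFS stack-based: start with [0]
Visit order: [0, 1, 2, 5, 3, 4, 6]


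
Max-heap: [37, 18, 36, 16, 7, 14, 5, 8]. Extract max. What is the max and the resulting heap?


Max = 37
Replace root with last, heapify down
Resulting heap: [36, 18, 14, 16, 7, 8, 5]


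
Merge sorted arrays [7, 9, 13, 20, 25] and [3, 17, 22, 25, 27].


Compare heads, take smaller each step.
Merged: [3, 7, 9, 13, 17, 20, 22, 25, 25, 27]


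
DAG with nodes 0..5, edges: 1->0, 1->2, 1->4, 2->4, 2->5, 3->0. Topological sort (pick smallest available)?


Kahn's algorithm, process smallest node first
Order: [1, 2, 3, 0, 4, 5]


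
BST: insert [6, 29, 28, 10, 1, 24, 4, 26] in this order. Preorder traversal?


Root = 6; build tree by BST insertion.
Preorder traversal: [6, 1, 4, 29, 28, 10, 24, 26]


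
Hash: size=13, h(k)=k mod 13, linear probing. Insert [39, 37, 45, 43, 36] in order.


Insertions: 39->slot 0; 37->slot 11; 45->slot 6; 43->slot 4; 36->slot 10
Table: [39, None, None, None, 43, None, 45, None, None, None, 36, 37, None]


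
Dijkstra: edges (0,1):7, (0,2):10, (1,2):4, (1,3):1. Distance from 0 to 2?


Dijkstra from 0:
Distances: {0: 0, 1: 7, 2: 10, 3: 8}
Shortest distance to 2 = 10, path = [0, 2]


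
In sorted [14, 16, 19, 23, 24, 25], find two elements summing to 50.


Two pointers: lo=0, hi=5
No pair sums to 50


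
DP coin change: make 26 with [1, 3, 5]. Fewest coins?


dp[0]=0; dp[i]=1+min(dp[i-c] for c in coins)
...dp[21]=5, dp[22]=6, dp[23]=5, dp[24]=6, dp[25]=5, dp[26]=6
Minimum coins for 26 = 6


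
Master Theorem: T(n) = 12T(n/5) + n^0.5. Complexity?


a=12, b=5, c=0.5. log_5(12)=1.544 > c=0.5. Case 1: O(n^log_b(a)) = O(n^1.544)
Complexity: O(n^1.544)


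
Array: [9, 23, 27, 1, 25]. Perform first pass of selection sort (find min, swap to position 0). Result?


After one pass: [1, 23, 27, 9, 25]


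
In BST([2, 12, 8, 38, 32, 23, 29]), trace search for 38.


BST root = 2
Search for 38: compare at each node
Path: [2, 12, 38]


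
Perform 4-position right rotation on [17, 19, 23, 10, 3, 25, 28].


Right rotate by 4: [10, 3, 25, 28, 17, 19, 23]


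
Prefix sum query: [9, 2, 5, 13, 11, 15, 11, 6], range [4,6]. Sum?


Prefix sums: [0, 9, 11, 16, 29, 40, 55, 66, 72]
Sum[4..6] = prefix[7] - prefix[4] = 66 - 29 = 37


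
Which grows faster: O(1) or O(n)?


constant grows slower than linear
O(1) is asymptotically smaller; O(n) grows faster


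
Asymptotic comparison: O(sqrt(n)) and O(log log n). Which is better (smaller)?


double-logarithmic grows slower than sublinear
O(log log n) is asymptotically smaller; O(sqrt(n)) grows faster


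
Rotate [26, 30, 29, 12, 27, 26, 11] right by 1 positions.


Right rotate by 1: [11, 26, 30, 29, 12, 27, 26]


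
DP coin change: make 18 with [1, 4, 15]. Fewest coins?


dp[0]=0; dp[i]=1+min(dp[i-c] for c in coins)
...dp[13]=4, dp[14]=5, dp[15]=1, dp[16]=2, dp[17]=3, dp[18]=4
Minimum coins for 18 = 4


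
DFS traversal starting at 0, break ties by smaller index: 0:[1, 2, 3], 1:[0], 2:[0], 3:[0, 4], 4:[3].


DFS stack-based: start with [0]
Visit order: [0, 1, 2, 3, 4]


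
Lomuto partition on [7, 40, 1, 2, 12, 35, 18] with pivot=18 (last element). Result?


Elements <= 18 go left of pivot.
Result: [7, 1, 2, 12, 18, 35, 40], pivot at index 4


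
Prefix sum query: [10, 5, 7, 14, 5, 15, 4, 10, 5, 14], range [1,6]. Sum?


Prefix sums: [0, 10, 15, 22, 36, 41, 56, 60, 70, 75, 89]
Sum[1..6] = prefix[7] - prefix[1] = 60 - 10 = 50


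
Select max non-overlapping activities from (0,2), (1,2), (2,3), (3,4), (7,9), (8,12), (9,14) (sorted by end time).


Greedy: pick earliest-ending, then skip overlaps.
Selected (5 activities): [(0, 2), (2, 3), (3, 4), (7, 9), (9, 14)]


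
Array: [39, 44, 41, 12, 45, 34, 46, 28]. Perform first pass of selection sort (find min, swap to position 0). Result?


After one pass: [12, 44, 41, 39, 45, 34, 46, 28]


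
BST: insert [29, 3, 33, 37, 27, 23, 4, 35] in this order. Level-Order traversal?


Root = 29; build tree by BST insertion.
Level-Order traversal: [29, 3, 33, 27, 37, 23, 35, 4]


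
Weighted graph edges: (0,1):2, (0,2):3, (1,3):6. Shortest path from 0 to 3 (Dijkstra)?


Dijkstra from 0:
Distances: {0: 0, 1: 2, 2: 3, 3: 8}
Shortest distance to 3 = 8, path = [0, 1, 3]


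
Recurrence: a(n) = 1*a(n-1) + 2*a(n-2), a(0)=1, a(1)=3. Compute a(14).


Build bottom-up:
...a(12)=5461, a(13)=10923, a(14)=1*10923+2*5461=21845


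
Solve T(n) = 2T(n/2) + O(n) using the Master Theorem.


a=2, b=2, c=1. log_2(2)=1 = c=1. Case 2: O(n^c log n) = O(n log n)
Complexity: O(n log n)


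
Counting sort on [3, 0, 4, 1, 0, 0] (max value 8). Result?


Count array: [3, 1, 0, 1, 1, 0, 0, 0, 0]
Reconstruct: [0, 0, 0, 1, 3, 4]


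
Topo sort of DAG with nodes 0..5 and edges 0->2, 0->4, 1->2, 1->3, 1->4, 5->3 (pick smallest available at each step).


Kahn's algorithm, process smallest node first
Order: [0, 1, 2, 4, 5, 3]


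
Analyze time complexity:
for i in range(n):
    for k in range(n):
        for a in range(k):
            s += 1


Per nesting level: O(n) * O(n) * O(n) [triangular over k] = O(n^3)
Complexity: O(n^3)


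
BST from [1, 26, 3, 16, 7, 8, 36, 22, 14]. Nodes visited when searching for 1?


BST root = 1
Search for 1: compare at each node
Path: [1]


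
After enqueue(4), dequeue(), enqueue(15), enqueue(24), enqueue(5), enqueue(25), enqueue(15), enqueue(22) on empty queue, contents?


enqueue(4) -> [4]
dequeue() returns 4 -> []
enqueue(15) -> [15]
enqueue(24) -> [15, 24]
enqueue(5) -> [15, 24, 5]
enqueue(25) -> [15, 24, 5, 25]
enqueue(15) -> [15, 24, 5, 25, 15]
enqueue(22) -> [15, 24, 5, 25, 15, 22]
Final queue (front to back): [15, 24, 5, 25, 15, 22]


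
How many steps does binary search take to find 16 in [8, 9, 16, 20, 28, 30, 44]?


Search for 16:
[0,6] mid=3 arr[3]=20
[0,2] mid=1 arr[1]=9
[2,2] mid=2 arr[2]=16
Total: 3 comparisons


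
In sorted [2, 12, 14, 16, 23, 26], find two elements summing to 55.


Two pointers: lo=0, hi=5
No pair sums to 55


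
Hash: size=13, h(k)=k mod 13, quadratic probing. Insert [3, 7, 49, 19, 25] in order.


Insertions: 3->slot 3; 7->slot 7; 49->slot 10; 19->slot 6; 25->slot 12
Table: [None, None, None, 3, None, None, 19, 7, None, None, 49, None, 25]


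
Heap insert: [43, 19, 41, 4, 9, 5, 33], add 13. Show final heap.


Append 13: [43, 19, 41, 4, 9, 5, 33, 13]
Bubble up: swap idx 7(13) with idx 3(4)
Result: [43, 19, 41, 13, 9, 5, 33, 4]


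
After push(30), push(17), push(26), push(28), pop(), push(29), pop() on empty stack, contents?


push(30) -> [30]
push(17) -> [30, 17]
push(26) -> [30, 17, 26]
push(28) -> [30, 17, 26, 28]
pop() returns 28 -> [30, 17, 26]
push(29) -> [30, 17, 26, 29]
pop() returns 29 -> [30, 17, 26]
Final stack (bottom to top): [30, 17, 26]


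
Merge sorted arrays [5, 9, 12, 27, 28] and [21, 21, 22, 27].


Compare heads, take smaller each step.
Merged: [5, 9, 12, 21, 21, 22, 27, 27, 28]


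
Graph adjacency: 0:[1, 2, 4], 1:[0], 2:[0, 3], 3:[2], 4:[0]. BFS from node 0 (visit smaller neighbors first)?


BFS queue: start with [0]
Visit order: [0, 1, 2, 4, 3]


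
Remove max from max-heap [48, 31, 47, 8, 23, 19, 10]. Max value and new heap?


Max = 48
Replace root with last, heapify down
Resulting heap: [47, 31, 19, 8, 23, 10]


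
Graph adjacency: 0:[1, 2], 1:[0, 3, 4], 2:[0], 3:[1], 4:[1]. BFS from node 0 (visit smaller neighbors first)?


BFS queue: start with [0]
Visit order: [0, 1, 2, 3, 4]


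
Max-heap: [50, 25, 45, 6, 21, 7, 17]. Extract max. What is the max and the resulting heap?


Max = 50
Replace root with last, heapify down
Resulting heap: [45, 25, 17, 6, 21, 7]


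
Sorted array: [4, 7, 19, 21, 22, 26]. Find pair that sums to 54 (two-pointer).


Two pointers: lo=0, hi=5
No pair sums to 54


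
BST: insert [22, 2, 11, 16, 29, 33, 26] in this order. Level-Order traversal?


Root = 22; build tree by BST insertion.
Level-Order traversal: [22, 2, 29, 11, 26, 33, 16]


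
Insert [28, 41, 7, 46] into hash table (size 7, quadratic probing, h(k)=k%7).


Insertions: 28->slot 0; 41->slot 6; 7->slot 1; 46->slot 4
Table: [28, 7, None, None, 46, None, 41]


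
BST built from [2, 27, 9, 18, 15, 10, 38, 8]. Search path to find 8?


BST root = 2
Search for 8: compare at each node
Path: [2, 27, 9, 8]


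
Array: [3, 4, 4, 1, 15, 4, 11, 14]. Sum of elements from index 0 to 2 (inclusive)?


Prefix sums: [0, 3, 7, 11, 12, 27, 31, 42, 56]
Sum[0..2] = prefix[3] - prefix[0] = 11 - 0 = 11


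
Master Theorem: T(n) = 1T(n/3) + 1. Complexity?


a=1, b=3, c=0. log_3(1)=0 = c=0. Case 2: O(n^c log n) = O(log n)
Complexity: O(log n)


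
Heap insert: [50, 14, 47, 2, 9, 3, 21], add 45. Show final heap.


Append 45: [50, 14, 47, 2, 9, 3, 21, 45]
Bubble up: swap idx 7(45) with idx 3(2); swap idx 3(45) with idx 1(14)
Result: [50, 45, 47, 14, 9, 3, 21, 2]


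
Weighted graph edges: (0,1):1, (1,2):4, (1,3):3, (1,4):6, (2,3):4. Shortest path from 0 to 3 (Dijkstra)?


Dijkstra from 0:
Distances: {0: 0, 1: 1, 2: 5, 3: 4, 4: 7}
Shortest distance to 3 = 4, path = [0, 1, 3]


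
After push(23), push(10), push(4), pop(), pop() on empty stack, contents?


push(23) -> [23]
push(10) -> [23, 10]
push(4) -> [23, 10, 4]
pop() returns 4 -> [23, 10]
pop() returns 10 -> [23]
Final stack (bottom to top): [23]


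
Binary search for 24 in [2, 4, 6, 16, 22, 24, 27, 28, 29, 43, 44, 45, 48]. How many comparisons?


Search for 24:
[0,12] mid=6 arr[6]=27
[0,5] mid=2 arr[2]=6
[3,5] mid=4 arr[4]=22
[5,5] mid=5 arr[5]=24
Total: 4 comparisons


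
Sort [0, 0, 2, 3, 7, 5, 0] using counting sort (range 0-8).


Count array: [3, 0, 1, 1, 0, 1, 0, 1, 0]
Reconstruct: [0, 0, 0, 2, 3, 5, 7]


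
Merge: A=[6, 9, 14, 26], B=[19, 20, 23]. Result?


Compare heads, take smaller each step.
Merged: [6, 9, 14, 19, 20, 23, 26]


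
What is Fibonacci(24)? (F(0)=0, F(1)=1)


F(n)=F(n-1)+F(n-2)
...F(22)=17711, F(23)=28657, F(24)=46368


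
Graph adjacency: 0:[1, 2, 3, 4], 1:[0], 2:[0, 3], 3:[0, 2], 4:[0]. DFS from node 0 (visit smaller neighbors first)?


DFS stack-based: start with [0]
Visit order: [0, 1, 2, 3, 4]


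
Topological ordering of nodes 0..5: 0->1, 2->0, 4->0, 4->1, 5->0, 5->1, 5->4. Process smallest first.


Kahn's algorithm, process smallest node first
Order: [2, 3, 5, 4, 0, 1]


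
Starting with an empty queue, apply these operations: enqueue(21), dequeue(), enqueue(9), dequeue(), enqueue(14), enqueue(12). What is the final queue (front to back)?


enqueue(21) -> [21]
dequeue() returns 21 -> []
enqueue(9) -> [9]
dequeue() returns 9 -> []
enqueue(14) -> [14]
enqueue(12) -> [14, 12]
Final queue (front to back): [14, 12]


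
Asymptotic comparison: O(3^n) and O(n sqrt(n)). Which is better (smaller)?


n^1.5 grows slower than exponential (base 3)
O(n sqrt(n)) is asymptotically smaller; O(3^n) grows faster


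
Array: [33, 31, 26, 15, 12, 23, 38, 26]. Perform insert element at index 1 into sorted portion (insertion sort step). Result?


After one pass: [31, 33, 26, 15, 12, 23, 38, 26]


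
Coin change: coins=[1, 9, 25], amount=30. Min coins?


dp[0]=0; dp[i]=1+min(dp[i-c] for c in coins)
...dp[25]=1, dp[26]=2, dp[27]=3, dp[28]=4, dp[29]=5, dp[30]=6
Minimum coins for 30 = 6


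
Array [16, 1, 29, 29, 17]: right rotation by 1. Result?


Right rotate by 1: [17, 16, 1, 29, 29]


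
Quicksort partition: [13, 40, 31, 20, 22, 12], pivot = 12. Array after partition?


Elements <= 12 go left of pivot.
Result: [12, 40, 31, 20, 22, 13], pivot at index 0


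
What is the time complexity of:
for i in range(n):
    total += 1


Per nesting level: O(n) = O(n)
Complexity: O(n)


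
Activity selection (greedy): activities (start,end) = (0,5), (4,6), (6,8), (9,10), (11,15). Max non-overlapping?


Greedy: pick earliest-ending, then skip overlaps.
Selected (4 activities): [(0, 5), (6, 8), (9, 10), (11, 15)]


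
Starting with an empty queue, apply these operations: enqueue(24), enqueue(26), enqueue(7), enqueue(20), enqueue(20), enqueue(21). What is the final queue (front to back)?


enqueue(24) -> [24]
enqueue(26) -> [24, 26]
enqueue(7) -> [24, 26, 7]
enqueue(20) -> [24, 26, 7, 20]
enqueue(20) -> [24, 26, 7, 20, 20]
enqueue(21) -> [24, 26, 7, 20, 20, 21]
Final queue (front to back): [24, 26, 7, 20, 20, 21]


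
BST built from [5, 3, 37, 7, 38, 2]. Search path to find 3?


BST root = 5
Search for 3: compare at each node
Path: [5, 3]


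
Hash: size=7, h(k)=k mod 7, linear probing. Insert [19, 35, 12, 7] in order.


Insertions: 19->slot 5; 35->slot 0; 12->slot 6; 7->slot 1
Table: [35, 7, None, None, None, 19, 12]


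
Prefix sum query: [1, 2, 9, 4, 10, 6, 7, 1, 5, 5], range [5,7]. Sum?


Prefix sums: [0, 1, 3, 12, 16, 26, 32, 39, 40, 45, 50]
Sum[5..7] = prefix[8] - prefix[5] = 40 - 26 = 14


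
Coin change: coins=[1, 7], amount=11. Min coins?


dp[0]=0; dp[i]=1+min(dp[i-c] for c in coins)
...dp[6]=6, dp[7]=1, dp[8]=2, dp[9]=3, dp[10]=4, dp[11]=5
Minimum coins for 11 = 5


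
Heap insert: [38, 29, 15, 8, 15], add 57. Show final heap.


Append 57: [38, 29, 15, 8, 15, 57]
Bubble up: swap idx 5(57) with idx 2(15); swap idx 2(57) with idx 0(38)
Result: [57, 29, 38, 8, 15, 15]


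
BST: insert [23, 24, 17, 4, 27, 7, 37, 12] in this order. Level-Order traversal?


Root = 23; build tree by BST insertion.
Level-Order traversal: [23, 17, 24, 4, 27, 7, 37, 12]


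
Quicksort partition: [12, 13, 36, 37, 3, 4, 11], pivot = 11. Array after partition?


Elements <= 11 go left of pivot.
Result: [3, 4, 11, 37, 12, 13, 36], pivot at index 2


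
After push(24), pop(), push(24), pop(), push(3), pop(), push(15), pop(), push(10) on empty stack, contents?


push(24) -> [24]
pop() returns 24 -> []
push(24) -> [24]
pop() returns 24 -> []
push(3) -> [3]
pop() returns 3 -> []
push(15) -> [15]
pop() returns 15 -> []
push(10) -> [10]
Final stack (bottom to top): [10]


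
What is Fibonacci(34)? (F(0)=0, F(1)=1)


F(n)=F(n-1)+F(n-2)
...F(32)=2178309, F(33)=3524578, F(34)=5702887


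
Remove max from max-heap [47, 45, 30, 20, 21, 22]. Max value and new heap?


Max = 47
Replace root with last, heapify down
Resulting heap: [45, 22, 30, 20, 21]


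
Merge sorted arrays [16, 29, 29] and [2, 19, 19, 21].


Compare heads, take smaller each step.
Merged: [2, 16, 19, 19, 21, 29, 29]


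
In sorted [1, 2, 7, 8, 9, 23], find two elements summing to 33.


Two pointers: lo=0, hi=5
No pair sums to 33


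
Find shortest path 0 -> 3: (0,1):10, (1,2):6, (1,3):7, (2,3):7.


Dijkstra from 0:
Distances: {0: 0, 1: 10, 2: 16, 3: 17}
Shortest distance to 3 = 17, path = [0, 1, 3]


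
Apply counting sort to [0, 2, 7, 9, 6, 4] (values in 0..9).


Count array: [1, 0, 1, 0, 1, 0, 1, 1, 0, 1]
Reconstruct: [0, 2, 4, 6, 7, 9]


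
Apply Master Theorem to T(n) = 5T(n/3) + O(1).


a=5, b=3, c=0. log_3(5)=1.465 > c=0. Case 1: O(n^log_b(a)) = O(n^1.465)
Complexity: O(n^1.465)


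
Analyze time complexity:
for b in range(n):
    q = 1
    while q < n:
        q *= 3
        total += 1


Per nesting level: O(n) * O(log n) = O(n log n)
Complexity: O(n log n)


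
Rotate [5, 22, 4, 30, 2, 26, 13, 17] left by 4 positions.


Left rotate by 4: [2, 26, 13, 17, 5, 22, 4, 30]


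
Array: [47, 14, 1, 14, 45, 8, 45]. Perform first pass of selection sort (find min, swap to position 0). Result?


After one pass: [1, 14, 47, 14, 45, 8, 45]


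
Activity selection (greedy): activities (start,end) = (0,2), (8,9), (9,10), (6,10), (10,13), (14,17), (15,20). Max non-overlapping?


Greedy: pick earliest-ending, then skip overlaps.
Selected (5 activities): [(0, 2), (8, 9), (9, 10), (10, 13), (14, 17)]


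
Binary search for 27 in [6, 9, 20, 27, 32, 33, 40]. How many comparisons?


Search for 27:
[0,6] mid=3 arr[3]=27
Total: 1 comparisons


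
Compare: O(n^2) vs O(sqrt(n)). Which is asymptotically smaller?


sublinear grows slower than quadratic
O(sqrt(n)) is asymptotically smaller; O(n^2) grows faster


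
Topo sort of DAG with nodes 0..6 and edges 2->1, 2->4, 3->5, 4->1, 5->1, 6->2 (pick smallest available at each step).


Kahn's algorithm, process smallest node first
Order: [0, 3, 5, 6, 2, 4, 1]


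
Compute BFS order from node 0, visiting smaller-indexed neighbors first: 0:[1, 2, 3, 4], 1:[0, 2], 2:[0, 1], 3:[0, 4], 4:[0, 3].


BFS queue: start with [0]
Visit order: [0, 1, 2, 3, 4]


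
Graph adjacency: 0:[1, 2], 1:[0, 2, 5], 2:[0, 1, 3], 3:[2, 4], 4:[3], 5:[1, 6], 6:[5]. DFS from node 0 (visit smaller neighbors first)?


DFS stack-based: start with [0]
Visit order: [0, 1, 2, 3, 4, 5, 6]


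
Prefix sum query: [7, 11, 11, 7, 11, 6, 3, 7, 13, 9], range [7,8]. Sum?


Prefix sums: [0, 7, 18, 29, 36, 47, 53, 56, 63, 76, 85]
Sum[7..8] = prefix[9] - prefix[7] = 76 - 56 = 20


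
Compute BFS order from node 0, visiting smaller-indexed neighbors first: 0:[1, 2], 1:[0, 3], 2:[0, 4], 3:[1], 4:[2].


BFS queue: start with [0]
Visit order: [0, 1, 2, 3, 4]


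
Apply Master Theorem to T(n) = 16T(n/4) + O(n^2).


a=16, b=4, c=2. log_4(16)=2 = c=2. Case 2: O(n^c log n) = O(n^2 log n)
Complexity: O(n^2 log n)


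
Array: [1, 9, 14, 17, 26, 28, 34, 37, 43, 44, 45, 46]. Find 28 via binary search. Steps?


Search for 28:
[0,11] mid=5 arr[5]=28
Total: 1 comparisons


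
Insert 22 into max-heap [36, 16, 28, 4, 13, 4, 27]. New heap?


Append 22: [36, 16, 28, 4, 13, 4, 27, 22]
Bubble up: swap idx 7(22) with idx 3(4); swap idx 3(22) with idx 1(16)
Result: [36, 22, 28, 16, 13, 4, 27, 4]


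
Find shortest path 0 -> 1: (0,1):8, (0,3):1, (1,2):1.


Dijkstra from 0:
Distances: {0: 0, 1: 8, 2: 9, 3: 1}
Shortest distance to 1 = 8, path = [0, 1]


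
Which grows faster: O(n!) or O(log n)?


logarithmic grows slower than factorial
O(log n) is asymptotically smaller; O(n!) grows faster


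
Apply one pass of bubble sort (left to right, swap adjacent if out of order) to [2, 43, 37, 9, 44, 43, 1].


After one pass: [2, 37, 9, 43, 43, 1, 44]


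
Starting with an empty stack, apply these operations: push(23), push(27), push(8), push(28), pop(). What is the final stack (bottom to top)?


push(23) -> [23]
push(27) -> [23, 27]
push(8) -> [23, 27, 8]
push(28) -> [23, 27, 8, 28]
pop() returns 28 -> [23, 27, 8]
Final stack (bottom to top): [23, 27, 8]


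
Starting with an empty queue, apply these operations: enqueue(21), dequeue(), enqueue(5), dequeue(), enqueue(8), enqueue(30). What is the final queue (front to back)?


enqueue(21) -> [21]
dequeue() returns 21 -> []
enqueue(5) -> [5]
dequeue() returns 5 -> []
enqueue(8) -> [8]
enqueue(30) -> [8, 30]
Final queue (front to back): [8, 30]


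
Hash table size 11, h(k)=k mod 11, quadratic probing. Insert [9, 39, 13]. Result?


Insertions: 9->slot 9; 39->slot 6; 13->slot 2
Table: [None, None, 13, None, None, None, 39, None, None, 9, None]


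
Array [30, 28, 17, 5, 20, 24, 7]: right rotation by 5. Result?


Right rotate by 5: [17, 5, 20, 24, 7, 30, 28]


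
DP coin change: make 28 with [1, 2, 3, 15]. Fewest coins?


dp[0]=0; dp[i]=1+min(dp[i-c] for c in coins)
...dp[23]=4, dp[24]=4, dp[25]=5, dp[26]=5, dp[27]=5, dp[28]=6
Minimum coins for 28 = 6


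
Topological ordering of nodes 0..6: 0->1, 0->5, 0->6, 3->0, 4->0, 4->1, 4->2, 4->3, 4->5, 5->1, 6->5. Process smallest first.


Kahn's algorithm, process smallest node first
Order: [4, 2, 3, 0, 6, 5, 1]


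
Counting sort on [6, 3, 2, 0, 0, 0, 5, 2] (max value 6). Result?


Count array: [3, 0, 2, 1, 0, 1, 1]
Reconstruct: [0, 0, 0, 2, 2, 3, 5, 6]


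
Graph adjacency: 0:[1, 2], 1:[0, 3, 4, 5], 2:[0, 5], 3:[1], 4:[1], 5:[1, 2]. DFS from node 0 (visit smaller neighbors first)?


DFS stack-based: start with [0]
Visit order: [0, 1, 3, 4, 5, 2]


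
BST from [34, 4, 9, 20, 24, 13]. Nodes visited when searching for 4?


BST root = 34
Search for 4: compare at each node
Path: [34, 4]


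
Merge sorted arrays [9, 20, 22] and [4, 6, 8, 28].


Compare heads, take smaller each step.
Merged: [4, 6, 8, 9, 20, 22, 28]


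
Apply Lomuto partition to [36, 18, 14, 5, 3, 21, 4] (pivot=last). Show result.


Elements <= 4 go left of pivot.
Result: [3, 4, 14, 5, 36, 21, 18], pivot at index 1


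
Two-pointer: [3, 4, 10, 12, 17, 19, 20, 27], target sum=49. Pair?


Two pointers: lo=0, hi=7
No pair sums to 49


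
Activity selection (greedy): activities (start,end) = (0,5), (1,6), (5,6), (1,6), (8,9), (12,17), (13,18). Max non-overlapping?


Greedy: pick earliest-ending, then skip overlaps.
Selected (4 activities): [(0, 5), (5, 6), (8, 9), (12, 17)]


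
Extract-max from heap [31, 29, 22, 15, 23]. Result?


Max = 31
Replace root with last, heapify down
Resulting heap: [29, 23, 22, 15]


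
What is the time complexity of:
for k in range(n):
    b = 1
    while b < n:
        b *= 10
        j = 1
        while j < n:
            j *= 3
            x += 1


Per nesting level: O(n) * O(log n) * O(log n) = O(n (log n)^2)
Complexity: O(n (log n)^2)


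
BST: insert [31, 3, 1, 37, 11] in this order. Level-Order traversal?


Root = 31; build tree by BST insertion.
Level-Order traversal: [31, 3, 37, 1, 11]


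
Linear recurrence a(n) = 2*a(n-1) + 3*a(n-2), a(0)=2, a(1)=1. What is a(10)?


Build bottom-up:
...a(8)=4922, a(9)=14761, a(10)=2*14761+3*4922=44288


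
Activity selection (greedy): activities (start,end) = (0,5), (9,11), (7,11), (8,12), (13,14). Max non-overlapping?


Greedy: pick earliest-ending, then skip overlaps.
Selected (3 activities): [(0, 5), (9, 11), (13, 14)]


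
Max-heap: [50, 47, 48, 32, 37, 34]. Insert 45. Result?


Append 45: [50, 47, 48, 32, 37, 34, 45]
Bubble up: no swaps needed
Result: [50, 47, 48, 32, 37, 34, 45]


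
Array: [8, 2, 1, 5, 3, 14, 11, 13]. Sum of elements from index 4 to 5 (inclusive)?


Prefix sums: [0, 8, 10, 11, 16, 19, 33, 44, 57]
Sum[4..5] = prefix[6] - prefix[4] = 33 - 16 = 17


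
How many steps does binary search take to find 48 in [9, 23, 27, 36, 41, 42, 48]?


Search for 48:
[0,6] mid=3 arr[3]=36
[4,6] mid=5 arr[5]=42
[6,6] mid=6 arr[6]=48
Total: 3 comparisons


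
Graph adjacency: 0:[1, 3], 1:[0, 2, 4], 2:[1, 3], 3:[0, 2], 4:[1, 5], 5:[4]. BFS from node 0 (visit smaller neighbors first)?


BFS queue: start with [0]
Visit order: [0, 1, 3, 2, 4, 5]


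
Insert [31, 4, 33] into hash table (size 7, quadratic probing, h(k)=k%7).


Insertions: 31->slot 3; 4->slot 4; 33->slot 5
Table: [None, None, None, 31, 4, 33, None]


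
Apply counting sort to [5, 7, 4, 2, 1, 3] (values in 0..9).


Count array: [0, 1, 1, 1, 1, 1, 0, 1, 0, 0]
Reconstruct: [1, 2, 3, 4, 5, 7]


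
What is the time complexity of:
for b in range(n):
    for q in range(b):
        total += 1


Per nesting level: O(n) * O(n) [triangular over b] = O(n^2)
Complexity: O(n^2)


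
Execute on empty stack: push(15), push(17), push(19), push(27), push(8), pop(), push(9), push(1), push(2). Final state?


push(15) -> [15]
push(17) -> [15, 17]
push(19) -> [15, 17, 19]
push(27) -> [15, 17, 19, 27]
push(8) -> [15, 17, 19, 27, 8]
pop() returns 8 -> [15, 17, 19, 27]
push(9) -> [15, 17, 19, 27, 9]
push(1) -> [15, 17, 19, 27, 9, 1]
push(2) -> [15, 17, 19, 27, 9, 1, 2]
Final stack (bottom to top): [15, 17, 19, 27, 9, 1, 2]


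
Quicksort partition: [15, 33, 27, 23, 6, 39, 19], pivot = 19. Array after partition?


Elements <= 19 go left of pivot.
Result: [15, 6, 19, 23, 33, 39, 27], pivot at index 2


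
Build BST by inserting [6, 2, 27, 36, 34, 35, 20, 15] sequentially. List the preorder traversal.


Root = 6; build tree by BST insertion.
Preorder traversal: [6, 2, 27, 20, 15, 36, 34, 35]


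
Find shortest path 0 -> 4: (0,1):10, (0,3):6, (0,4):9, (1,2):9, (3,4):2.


Dijkstra from 0:
Distances: {0: 0, 1: 10, 2: 19, 3: 6, 4: 8}
Shortest distance to 4 = 8, path = [0, 3, 4]


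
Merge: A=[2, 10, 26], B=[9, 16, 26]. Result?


Compare heads, take smaller each step.
Merged: [2, 9, 10, 16, 26, 26]


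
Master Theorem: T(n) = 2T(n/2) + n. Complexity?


a=2, b=2, c=1. log_2(2)=1 = c=1. Case 2: O(n^c log n) = O(n log n)
Complexity: O(n log n)


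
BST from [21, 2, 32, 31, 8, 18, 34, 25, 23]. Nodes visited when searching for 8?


BST root = 21
Search for 8: compare at each node
Path: [21, 2, 8]


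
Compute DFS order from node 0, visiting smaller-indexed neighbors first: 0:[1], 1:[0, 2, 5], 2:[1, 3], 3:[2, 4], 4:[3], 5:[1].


DFS stack-based: start with [0]
Visit order: [0, 1, 2, 3, 4, 5]


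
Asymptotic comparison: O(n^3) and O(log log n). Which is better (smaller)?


double-logarithmic grows slower than cubic
O(log log n) is asymptotically smaller; O(n^3) grows faster


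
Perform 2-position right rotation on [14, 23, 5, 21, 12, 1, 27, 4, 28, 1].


Right rotate by 2: [28, 1, 14, 23, 5, 21, 12, 1, 27, 4]


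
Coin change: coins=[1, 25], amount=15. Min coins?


dp[0]=0; dp[i]=1+min(dp[i-c] for c in coins)
...dp[10]=10, dp[11]=11, dp[12]=12, dp[13]=13, dp[14]=14, dp[15]=15
Minimum coins for 15 = 15


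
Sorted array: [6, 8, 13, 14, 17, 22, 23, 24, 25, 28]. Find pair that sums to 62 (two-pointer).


Two pointers: lo=0, hi=9
No pair sums to 62


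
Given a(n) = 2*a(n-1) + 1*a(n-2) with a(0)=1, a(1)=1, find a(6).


Build bottom-up:
...a(4)=17, a(5)=41, a(6)=2*41+1*17=99


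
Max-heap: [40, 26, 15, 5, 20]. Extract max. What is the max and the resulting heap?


Max = 40
Replace root with last, heapify down
Resulting heap: [26, 20, 15, 5]


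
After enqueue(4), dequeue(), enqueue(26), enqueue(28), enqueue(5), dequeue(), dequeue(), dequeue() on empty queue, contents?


enqueue(4) -> [4]
dequeue() returns 4 -> []
enqueue(26) -> [26]
enqueue(28) -> [26, 28]
enqueue(5) -> [26, 28, 5]
dequeue() returns 26 -> [28, 5]
dequeue() returns 28 -> [5]
dequeue() returns 5 -> []
Final queue (front to back): []


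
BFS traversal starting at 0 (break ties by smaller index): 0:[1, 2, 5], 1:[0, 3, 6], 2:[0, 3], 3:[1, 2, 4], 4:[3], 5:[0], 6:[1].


BFS queue: start with [0]
Visit order: [0, 1, 2, 5, 3, 6, 4]


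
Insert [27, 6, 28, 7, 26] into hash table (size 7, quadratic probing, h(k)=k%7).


Insertions: 27->slot 6; 6->slot 0; 28->slot 1; 7->slot 4; 26->slot 5
Table: [6, 28, None, None, 7, 26, 27]


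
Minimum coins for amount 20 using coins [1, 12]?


dp[0]=0; dp[i]=1+min(dp[i-c] for c in coins)
...dp[15]=4, dp[16]=5, dp[17]=6, dp[18]=7, dp[19]=8, dp[20]=9
Minimum coins for 20 = 9


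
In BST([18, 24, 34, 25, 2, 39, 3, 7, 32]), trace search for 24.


BST root = 18
Search for 24: compare at each node
Path: [18, 24]


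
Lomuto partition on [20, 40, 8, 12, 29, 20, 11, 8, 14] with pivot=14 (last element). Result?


Elements <= 14 go left of pivot.
Result: [8, 12, 11, 8, 14, 20, 20, 40, 29], pivot at index 4


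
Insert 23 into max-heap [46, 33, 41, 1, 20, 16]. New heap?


Append 23: [46, 33, 41, 1, 20, 16, 23]
Bubble up: no swaps needed
Result: [46, 33, 41, 1, 20, 16, 23]


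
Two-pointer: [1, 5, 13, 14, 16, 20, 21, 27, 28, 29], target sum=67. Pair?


Two pointers: lo=0, hi=9
No pair sums to 67


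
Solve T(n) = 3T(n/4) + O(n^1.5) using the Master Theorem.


a=3, b=4, c=1.5. log_4(3)=0.792 < c=1.5. Case 3: O(n^c) = O(n^1.500)
Complexity: O(n^1.500)


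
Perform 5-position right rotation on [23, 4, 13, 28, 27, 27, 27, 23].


Right rotate by 5: [28, 27, 27, 27, 23, 23, 4, 13]


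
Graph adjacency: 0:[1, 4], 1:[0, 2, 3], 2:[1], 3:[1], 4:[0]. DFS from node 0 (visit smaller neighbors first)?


DFS stack-based: start with [0]
Visit order: [0, 1, 2, 3, 4]


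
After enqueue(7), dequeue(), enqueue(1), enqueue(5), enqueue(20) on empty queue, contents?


enqueue(7) -> [7]
dequeue() returns 7 -> []
enqueue(1) -> [1]
enqueue(5) -> [1, 5]
enqueue(20) -> [1, 5, 20]
Final queue (front to back): [1, 5, 20]


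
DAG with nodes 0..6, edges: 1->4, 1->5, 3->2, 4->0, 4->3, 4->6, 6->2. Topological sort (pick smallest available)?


Kahn's algorithm, process smallest node first
Order: [1, 4, 0, 3, 5, 6, 2]


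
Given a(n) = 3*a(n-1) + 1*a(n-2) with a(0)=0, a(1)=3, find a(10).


Build bottom-up:
...a(8)=11781, a(9)=38910, a(10)=3*38910+1*11781=128511


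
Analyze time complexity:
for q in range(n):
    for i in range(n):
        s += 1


Per nesting level: O(n) * O(n) = O(n^2)
Complexity: O(n^2)


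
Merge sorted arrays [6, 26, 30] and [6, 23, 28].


Compare heads, take smaller each step.
Merged: [6, 6, 23, 26, 28, 30]


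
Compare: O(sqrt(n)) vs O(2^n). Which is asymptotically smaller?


sublinear grows slower than exponential
O(sqrt(n)) is asymptotically smaller; O(2^n) grows faster


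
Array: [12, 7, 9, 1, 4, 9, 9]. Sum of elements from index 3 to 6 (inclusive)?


Prefix sums: [0, 12, 19, 28, 29, 33, 42, 51]
Sum[3..6] = prefix[7] - prefix[3] = 51 - 28 = 23


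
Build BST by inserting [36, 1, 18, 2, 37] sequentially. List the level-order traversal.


Root = 36; build tree by BST insertion.
Level-Order traversal: [36, 1, 37, 18, 2]


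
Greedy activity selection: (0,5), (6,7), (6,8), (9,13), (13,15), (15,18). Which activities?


Greedy: pick earliest-ending, then skip overlaps.
Selected (5 activities): [(0, 5), (6, 7), (9, 13), (13, 15), (15, 18)]


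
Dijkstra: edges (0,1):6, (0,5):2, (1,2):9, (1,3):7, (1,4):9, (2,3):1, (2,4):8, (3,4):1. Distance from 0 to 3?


Dijkstra from 0:
Distances: {0: 0, 1: 6, 2: 14, 3: 13, 4: 14, 5: 2}
Shortest distance to 3 = 13, path = [0, 1, 3]


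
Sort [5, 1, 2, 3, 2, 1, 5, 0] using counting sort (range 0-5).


Count array: [1, 2, 2, 1, 0, 2]
Reconstruct: [0, 1, 1, 2, 2, 3, 5, 5]


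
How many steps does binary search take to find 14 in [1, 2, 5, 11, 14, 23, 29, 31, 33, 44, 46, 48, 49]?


Search for 14:
[0,12] mid=6 arr[6]=29
[0,5] mid=2 arr[2]=5
[3,5] mid=4 arr[4]=14
Total: 3 comparisons


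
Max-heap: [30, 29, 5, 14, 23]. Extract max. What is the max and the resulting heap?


Max = 30
Replace root with last, heapify down
Resulting heap: [29, 23, 5, 14]


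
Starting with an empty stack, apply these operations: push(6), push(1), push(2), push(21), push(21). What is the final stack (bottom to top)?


push(6) -> [6]
push(1) -> [6, 1]
push(2) -> [6, 1, 2]
push(21) -> [6, 1, 2, 21]
push(21) -> [6, 1, 2, 21, 21]
Final stack (bottom to top): [6, 1, 2, 21, 21]


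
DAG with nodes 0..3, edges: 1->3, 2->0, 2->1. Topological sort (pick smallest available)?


Kahn's algorithm, process smallest node first
Order: [2, 0, 1, 3]


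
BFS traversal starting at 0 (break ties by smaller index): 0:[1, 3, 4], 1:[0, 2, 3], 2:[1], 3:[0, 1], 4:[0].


BFS queue: start with [0]
Visit order: [0, 1, 3, 4, 2]


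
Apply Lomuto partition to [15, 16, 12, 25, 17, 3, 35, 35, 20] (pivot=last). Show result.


Elements <= 20 go left of pivot.
Result: [15, 16, 12, 17, 3, 20, 35, 35, 25], pivot at index 5


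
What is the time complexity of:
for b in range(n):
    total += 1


Per nesting level: O(n) = O(n)
Complexity: O(n)


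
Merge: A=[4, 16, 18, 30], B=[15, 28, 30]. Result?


Compare heads, take smaller each step.
Merged: [4, 15, 16, 18, 28, 30, 30]


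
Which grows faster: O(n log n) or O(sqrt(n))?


sublinear grows slower than linearithmic
O(sqrt(n)) is asymptotically smaller; O(n log n) grows faster


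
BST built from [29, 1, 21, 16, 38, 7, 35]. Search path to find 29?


BST root = 29
Search for 29: compare at each node
Path: [29]


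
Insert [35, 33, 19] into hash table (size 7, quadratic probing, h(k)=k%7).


Insertions: 35->slot 0; 33->slot 5; 19->slot 6
Table: [35, None, None, None, None, 33, 19]


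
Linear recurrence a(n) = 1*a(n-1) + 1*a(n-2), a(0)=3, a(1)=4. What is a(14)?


Build bottom-up:
...a(12)=843, a(13)=1364, a(14)=1*1364+1*843=2207


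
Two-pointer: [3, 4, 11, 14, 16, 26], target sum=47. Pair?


Two pointers: lo=0, hi=5
No pair sums to 47


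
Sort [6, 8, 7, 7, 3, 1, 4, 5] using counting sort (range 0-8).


Count array: [0, 1, 0, 1, 1, 1, 1, 2, 1]
Reconstruct: [1, 3, 4, 5, 6, 7, 7, 8]


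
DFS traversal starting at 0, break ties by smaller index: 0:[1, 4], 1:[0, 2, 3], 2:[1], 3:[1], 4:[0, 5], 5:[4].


DFS stack-based: start with [0]
Visit order: [0, 1, 2, 3, 4, 5]


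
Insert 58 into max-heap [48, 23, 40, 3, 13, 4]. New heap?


Append 58: [48, 23, 40, 3, 13, 4, 58]
Bubble up: swap idx 6(58) with idx 2(40); swap idx 2(58) with idx 0(48)
Result: [58, 23, 48, 3, 13, 4, 40]


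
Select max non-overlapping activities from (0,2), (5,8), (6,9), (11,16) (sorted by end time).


Greedy: pick earliest-ending, then skip overlaps.
Selected (3 activities): [(0, 2), (5, 8), (11, 16)]


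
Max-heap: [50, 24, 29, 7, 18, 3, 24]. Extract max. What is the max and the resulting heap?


Max = 50
Replace root with last, heapify down
Resulting heap: [29, 24, 24, 7, 18, 3]


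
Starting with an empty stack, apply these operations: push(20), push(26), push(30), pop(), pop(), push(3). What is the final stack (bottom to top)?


push(20) -> [20]
push(26) -> [20, 26]
push(30) -> [20, 26, 30]
pop() returns 30 -> [20, 26]
pop() returns 26 -> [20]
push(3) -> [20, 3]
Final stack (bottom to top): [20, 3]


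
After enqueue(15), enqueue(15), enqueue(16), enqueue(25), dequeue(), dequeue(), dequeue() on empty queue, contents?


enqueue(15) -> [15]
enqueue(15) -> [15, 15]
enqueue(16) -> [15, 15, 16]
enqueue(25) -> [15, 15, 16, 25]
dequeue() returns 15 -> [15, 16, 25]
dequeue() returns 15 -> [16, 25]
dequeue() returns 16 -> [25]
Final queue (front to back): [25]


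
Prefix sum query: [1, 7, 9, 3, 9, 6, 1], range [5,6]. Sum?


Prefix sums: [0, 1, 8, 17, 20, 29, 35, 36]
Sum[5..6] = prefix[7] - prefix[5] = 36 - 29 = 7


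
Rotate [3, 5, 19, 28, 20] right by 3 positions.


Right rotate by 3: [19, 28, 20, 3, 5]


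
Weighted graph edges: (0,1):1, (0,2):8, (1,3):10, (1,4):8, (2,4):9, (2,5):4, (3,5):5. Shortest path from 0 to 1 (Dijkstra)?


Dijkstra from 0:
Distances: {0: 0, 1: 1, 2: 8, 3: 11, 4: 9, 5: 12}
Shortest distance to 1 = 1, path = [0, 1]


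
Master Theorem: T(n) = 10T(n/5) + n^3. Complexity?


a=10, b=5, c=3. log_5(10)=1.431 < c=3. Case 3: O(n^c) = O(n^3)
Complexity: O(n^3)


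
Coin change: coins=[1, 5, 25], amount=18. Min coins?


dp[0]=0; dp[i]=1+min(dp[i-c] for c in coins)
...dp[13]=5, dp[14]=6, dp[15]=3, dp[16]=4, dp[17]=5, dp[18]=6
Minimum coins for 18 = 6


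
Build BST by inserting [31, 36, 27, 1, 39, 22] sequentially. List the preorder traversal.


Root = 31; build tree by BST insertion.
Preorder traversal: [31, 27, 1, 22, 36, 39]


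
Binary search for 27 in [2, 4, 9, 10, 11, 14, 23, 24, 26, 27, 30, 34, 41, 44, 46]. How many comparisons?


Search for 27:
[0,14] mid=7 arr[7]=24
[8,14] mid=11 arr[11]=34
[8,10] mid=9 arr[9]=27
Total: 3 comparisons


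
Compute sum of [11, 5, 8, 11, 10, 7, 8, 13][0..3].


Prefix sums: [0, 11, 16, 24, 35, 45, 52, 60, 73]
Sum[0..3] = prefix[4] - prefix[0] = 35 - 0 = 35


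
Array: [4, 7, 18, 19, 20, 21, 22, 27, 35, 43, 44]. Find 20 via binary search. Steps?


Search for 20:
[0,10] mid=5 arr[5]=21
[0,4] mid=2 arr[2]=18
[3,4] mid=3 arr[3]=19
[4,4] mid=4 arr[4]=20
Total: 4 comparisons


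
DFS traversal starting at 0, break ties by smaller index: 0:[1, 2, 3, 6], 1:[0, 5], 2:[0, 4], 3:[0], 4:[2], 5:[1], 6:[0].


DFS stack-based: start with [0]
Visit order: [0, 1, 5, 2, 4, 3, 6]


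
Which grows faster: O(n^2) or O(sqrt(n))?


sublinear grows slower than quadratic
O(sqrt(n)) is asymptotically smaller; O(n^2) grows faster
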